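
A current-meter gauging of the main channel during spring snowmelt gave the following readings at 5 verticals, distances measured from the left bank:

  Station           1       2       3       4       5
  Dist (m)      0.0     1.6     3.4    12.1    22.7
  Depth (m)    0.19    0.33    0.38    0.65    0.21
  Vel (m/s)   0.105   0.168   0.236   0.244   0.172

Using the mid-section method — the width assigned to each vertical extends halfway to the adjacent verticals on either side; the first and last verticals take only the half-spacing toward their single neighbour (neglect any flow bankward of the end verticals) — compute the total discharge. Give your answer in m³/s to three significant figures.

w_1 = (1.6 − 0.0)/2 = 0.8 m; q_1 = 0.105 × 0.19 × 0.8 = 0.01596 m³/s
w_2 = (3.4 − 0.0)/2 = 1.7 m; q_2 = 0.168 × 0.33 × 1.7 = 0.09425 m³/s
w_3 = (12.1 − 1.6)/2 = 5.25 m; q_3 = 0.236 × 0.38 × 5.25 = 0.4708 m³/s
w_4 = (22.7 − 3.4)/2 = 9.65 m; q_4 = 0.244 × 0.65 × 9.65 = 1.530 m³/s
w_5 = (22.7 − 12.1)/2 = 5.3 m; q_5 = 0.172 × 0.21 × 5.3 = 0.1914 m³/s
Q = Σ qᵢ = 2.303 m³/s

2.30 m³/s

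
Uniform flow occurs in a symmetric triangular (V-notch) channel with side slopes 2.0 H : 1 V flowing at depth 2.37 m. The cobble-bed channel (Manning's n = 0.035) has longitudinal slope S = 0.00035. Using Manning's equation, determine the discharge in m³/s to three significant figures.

6.24 m³/s

A = z·y² = 2.0×2.37² = 11.23 m²
P = 2y√(1+z²) = 2×2.37×√(1+2.0²) = 10.60 m
R = A/P = 11.23/10.60 = 1.060 m
Q = (1/n)·A·R^(2/3)·S^(1/2) = (1/0.035) × 11.23 × 1.060^(2/3) × 0.00035^(1/2) = 6.242 m³/s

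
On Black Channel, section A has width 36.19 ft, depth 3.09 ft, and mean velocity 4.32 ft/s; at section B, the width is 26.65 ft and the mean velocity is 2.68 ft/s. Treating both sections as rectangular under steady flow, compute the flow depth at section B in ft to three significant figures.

Q = A₁V₁ = (36.19×3.09) × 4.32 = 483.1 ft³/s
d₂ = Q/(b₂ V₂) = 483.1/(26.65×2.68) = 6.764 ft

6.76 ft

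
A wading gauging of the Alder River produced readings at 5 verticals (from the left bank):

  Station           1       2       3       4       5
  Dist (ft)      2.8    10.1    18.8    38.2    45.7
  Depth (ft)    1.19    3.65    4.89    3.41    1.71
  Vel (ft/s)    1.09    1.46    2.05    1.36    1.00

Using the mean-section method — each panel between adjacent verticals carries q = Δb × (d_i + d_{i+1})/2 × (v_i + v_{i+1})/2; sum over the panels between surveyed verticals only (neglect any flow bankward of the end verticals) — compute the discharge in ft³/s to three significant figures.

248 ft³/s

Panel 1-2: Δb = 7.3 ft, d̄ = (1.19+3.65)/2 = 2.42, v̄ = (1.09+1.46)/2 = 1.275 → q = 7.3×2.42×1.275 = 22.52 ft³/s
Panel 2-3: Δb = 8.7 ft, d̄ = (3.65+4.89)/2 = 4.27, v̄ = (1.46+2.05)/2 = 1.755 → q = 8.7×4.27×1.755 = 65.20 ft³/s
Panel 3-4: Δb = 19.4 ft, d̄ = (4.89+3.41)/2 = 4.15, v̄ = (2.05+1.36)/2 = 1.705 → q = 19.4×4.15×1.705 = 137.3 ft³/s
Panel 4-5: Δb = 7.5 ft, d̄ = (3.41+1.71)/2 = 2.56, v̄ = (1.36+1.00)/2 = 1.18 → q = 7.5×2.56×1.18 = 22.66 ft³/s
Q = Σ q = 247.6 ft³/s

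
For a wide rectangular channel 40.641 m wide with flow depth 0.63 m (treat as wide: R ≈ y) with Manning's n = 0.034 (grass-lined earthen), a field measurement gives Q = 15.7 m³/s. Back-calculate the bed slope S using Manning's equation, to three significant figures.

0.000805

A = b·y = 40.641 × 0.63 = 25.60 m²
Wide channel: R ≈ y = 0.63 m
S = (Q·n / (1·A·R^(2/3)))² = (15.7×0.034 / (1×25.60×0.7349))² = 0.0008048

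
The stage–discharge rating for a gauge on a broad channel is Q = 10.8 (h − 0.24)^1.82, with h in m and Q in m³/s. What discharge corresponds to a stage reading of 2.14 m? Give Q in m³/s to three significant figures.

Q = 10.8 × (2.14 − 0.24)^1.82 = 10.8 × 1.9^1.82 = 34.73 m³/s

34.7 m³/s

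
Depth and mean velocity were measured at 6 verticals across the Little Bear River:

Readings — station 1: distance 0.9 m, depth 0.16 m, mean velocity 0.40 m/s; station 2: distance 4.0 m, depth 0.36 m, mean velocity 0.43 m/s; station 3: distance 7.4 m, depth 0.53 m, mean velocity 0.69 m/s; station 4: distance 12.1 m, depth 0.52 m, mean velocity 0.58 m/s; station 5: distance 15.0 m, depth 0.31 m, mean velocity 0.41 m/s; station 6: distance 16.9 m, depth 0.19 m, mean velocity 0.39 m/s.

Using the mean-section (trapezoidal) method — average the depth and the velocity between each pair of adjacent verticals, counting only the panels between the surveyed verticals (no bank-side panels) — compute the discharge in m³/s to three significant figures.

3.53 m³/s

Panel 1-2: Δb = 3.1 m, d̄ = (0.16+0.36)/2 = 0.26, v̄ = (0.40+0.43)/2 = 0.415 → q = 3.1×0.26×0.415 = 0.3345 m³/s
Panel 2-3: Δb = 3.4 m, d̄ = (0.36+0.53)/2 = 0.445, v̄ = (0.43+0.69)/2 = 0.56 → q = 3.4×0.445×0.56 = 0.8473 m³/s
Panel 3-4: Δb = 4.7 m, d̄ = (0.53+0.52)/2 = 0.525, v̄ = (0.69+0.58)/2 = 0.635 → q = 4.7×0.525×0.635 = 1.567 m³/s
Panel 4-5: Δb = 2.9 m, d̄ = (0.52+0.31)/2 = 0.415, v̄ = (0.58+0.41)/2 = 0.495 → q = 2.9×0.415×0.495 = 0.5957 m³/s
Panel 5-6: Δb = 1.9 m, d̄ = (0.31+0.19)/2 = 0.25, v̄ = (0.41+0.39)/2 = 0.4 → q = 1.9×0.25×0.4 = 0.1900 m³/s
Q = Σ q = 3.534 m³/s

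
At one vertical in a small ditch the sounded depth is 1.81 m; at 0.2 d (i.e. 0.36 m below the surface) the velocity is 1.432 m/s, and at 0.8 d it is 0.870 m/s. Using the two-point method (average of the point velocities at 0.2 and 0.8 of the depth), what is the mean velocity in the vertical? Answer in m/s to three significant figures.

1.15 m/s

v̄ = (1.432 + 0.870) / 2 = 1.151 m/s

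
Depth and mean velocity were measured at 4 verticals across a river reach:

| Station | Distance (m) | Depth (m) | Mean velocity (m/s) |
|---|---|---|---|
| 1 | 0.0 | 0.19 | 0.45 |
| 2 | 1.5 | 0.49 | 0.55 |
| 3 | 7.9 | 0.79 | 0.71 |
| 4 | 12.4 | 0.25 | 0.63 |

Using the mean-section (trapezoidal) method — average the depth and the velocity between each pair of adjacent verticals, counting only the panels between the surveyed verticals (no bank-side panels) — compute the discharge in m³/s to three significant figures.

4.40 m³/s

Panel 1-2: Δb = 1.5 m, d̄ = (0.19+0.49)/2 = 0.34, v̄ = (0.45+0.55)/2 = 0.5 → q = 1.5×0.34×0.5 = 0.2550 m³/s
Panel 2-3: Δb = 6.4 m, d̄ = (0.49+0.79)/2 = 0.64, v̄ = (0.55+0.71)/2 = 0.63 → q = 6.4×0.64×0.63 = 2.580 m³/s
Panel 3-4: Δb = 4.5 m, d̄ = (0.79+0.25)/2 = 0.52, v̄ = (0.71+0.63)/2 = 0.67 → q = 4.5×0.52×0.67 = 1.568 m³/s
Q = Σ q = 4.403 m³/s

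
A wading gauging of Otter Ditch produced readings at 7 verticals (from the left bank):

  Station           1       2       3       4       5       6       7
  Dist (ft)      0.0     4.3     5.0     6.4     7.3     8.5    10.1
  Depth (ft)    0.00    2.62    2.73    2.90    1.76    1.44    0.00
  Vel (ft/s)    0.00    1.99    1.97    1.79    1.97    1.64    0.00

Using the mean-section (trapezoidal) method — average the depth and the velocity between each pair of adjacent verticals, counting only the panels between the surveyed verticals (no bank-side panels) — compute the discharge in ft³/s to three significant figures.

Panel 1-2: Δb = 4.3 ft, d̄ = (0.00+2.62)/2 = 1.31, v̄ = (0.00+1.99)/2 = 0.995 → q = 4.3×1.31×0.995 = 5.605 ft³/s
Panel 2-3: Δb = 0.7 ft, d̄ = (2.62+2.73)/2 = 2.675, v̄ = (1.99+1.97)/2 = 1.98 → q = 0.7×2.675×1.98 = 3.708 ft³/s
Panel 3-4: Δb = 1.4 ft, d̄ = (2.73+2.90)/2 = 2.815, v̄ = (1.97+1.79)/2 = 1.88 → q = 1.4×2.815×1.88 = 7.409 ft³/s
Panel 4-5: Δb = 0.9 ft, d̄ = (2.90+1.76)/2 = 2.33, v̄ = (1.79+1.97)/2 = 1.88 → q = 0.9×2.33×1.88 = 3.942 ft³/s
Panel 5-6: Δb = 1.2 ft, d̄ = (1.76+1.44)/2 = 1.6, v̄ = (1.97+1.64)/2 = 1.805 → q = 1.2×1.6×1.805 = 3.466 ft³/s
Panel 6-7: Δb = 1.6 ft, d̄ = (1.44+0.00)/2 = 0.72, v̄ = (1.64+0.00)/2 = 0.82 → q = 1.6×0.72×0.82 = 0.9446 ft³/s
Q = Σ q = 25.07 ft³/s

25.1 ft³/s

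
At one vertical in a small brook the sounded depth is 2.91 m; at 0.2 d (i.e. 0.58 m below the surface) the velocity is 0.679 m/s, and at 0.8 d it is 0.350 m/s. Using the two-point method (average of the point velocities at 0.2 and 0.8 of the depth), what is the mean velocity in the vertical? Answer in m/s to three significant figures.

0.515 m/s

v̄ = (0.679 + 0.350) / 2 = 0.5145 m/s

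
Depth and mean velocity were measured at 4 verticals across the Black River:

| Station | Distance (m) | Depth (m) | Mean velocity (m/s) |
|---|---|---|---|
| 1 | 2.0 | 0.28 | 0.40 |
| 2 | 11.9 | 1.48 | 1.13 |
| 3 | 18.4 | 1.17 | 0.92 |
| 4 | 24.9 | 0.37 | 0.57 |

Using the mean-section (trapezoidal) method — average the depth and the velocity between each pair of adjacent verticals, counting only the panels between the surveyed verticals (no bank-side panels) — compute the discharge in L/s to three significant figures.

Panel 1-2: Δb = 9.9 m, d̄ = (0.28+1.48)/2 = 0.88, v̄ = (0.40+1.13)/2 = 0.765 → q = 9.9×0.88×0.765 = 6.665 m³/s
Panel 2-3: Δb = 6.5 m, d̄ = (1.48+1.17)/2 = 1.325, v̄ = (1.13+0.92)/2 = 1.025 → q = 6.5×1.325×1.025 = 8.828 m³/s
Panel 3-4: Δb = 6.5 m, d̄ = (1.17+0.37)/2 = 0.77, v̄ = (0.92+0.57)/2 = 0.745 → q = 6.5×0.77×0.745 = 3.729 m³/s
Q = Σ q = 19.22 m³/s
= 19.22 × 1000 = 19220 L/s

19200 L/s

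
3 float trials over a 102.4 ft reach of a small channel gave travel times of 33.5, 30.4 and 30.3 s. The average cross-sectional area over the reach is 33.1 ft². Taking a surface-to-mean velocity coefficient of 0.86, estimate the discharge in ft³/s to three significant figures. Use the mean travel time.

92.8 ft³/s

t̄ = (33.5 + 30.4 + 30.3) / 3 = 31.4 s
v_surface = L / t̄ = 102.4 / 31.4 = 3.261 ft/s
v_mean = 0.86 × 3.261 = 2.805 ft/s
Q = A × v_mean = 33.1 × 2.805 = 92.83 ft³/s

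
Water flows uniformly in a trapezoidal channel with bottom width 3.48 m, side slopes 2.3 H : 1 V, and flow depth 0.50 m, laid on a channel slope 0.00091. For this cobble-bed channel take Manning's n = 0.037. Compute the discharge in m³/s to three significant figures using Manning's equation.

1.00 m³/s

A = (b + z·y)·y = (3.48 + 2.3×0.50)×0.50 = 2.315 m²
P = b + 2y√(1+z²) = 3.48 + 2×0.50×√(1+2.3²) = 5.988 m
R = A/P = 2.315/5.988 = 0.3866 m
Q = (1/n)·A·R^(2/3)·S^(1/2) = (1/0.037) × 2.315 × 0.3866^(2/3) × 0.00091^(1/2) = 1.002 m³/s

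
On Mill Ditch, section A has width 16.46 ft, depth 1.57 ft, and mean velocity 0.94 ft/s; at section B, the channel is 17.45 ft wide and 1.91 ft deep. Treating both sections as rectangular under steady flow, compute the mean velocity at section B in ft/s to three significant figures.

0.729 ft/s

Q = A₁V₁ = (16.46×1.57) × 0.94 = 24.29 ft³/s
A₂ = 17.45 × 1.91 = 33.33 ft²
V₂ = Q/A₂ = 24.29/33.33 = 0.7288 ft/s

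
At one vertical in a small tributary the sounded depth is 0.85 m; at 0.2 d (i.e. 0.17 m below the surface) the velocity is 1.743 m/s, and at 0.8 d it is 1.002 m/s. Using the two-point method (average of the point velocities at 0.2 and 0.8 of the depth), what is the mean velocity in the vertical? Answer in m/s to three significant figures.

1.37 m/s

v̄ = (1.743 + 1.002) / 2 = 1.373 m/s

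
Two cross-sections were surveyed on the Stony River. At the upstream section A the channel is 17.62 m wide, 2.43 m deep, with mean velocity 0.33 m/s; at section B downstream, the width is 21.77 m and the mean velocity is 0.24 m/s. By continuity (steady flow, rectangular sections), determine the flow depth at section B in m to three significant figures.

2.70 m

Q = A₁V₁ = (17.62×2.43) × 0.33 = 14.13 m³/s
d₂ = Q/(b₂ V₂) = 14.13/(21.77×0.24) = 2.704 m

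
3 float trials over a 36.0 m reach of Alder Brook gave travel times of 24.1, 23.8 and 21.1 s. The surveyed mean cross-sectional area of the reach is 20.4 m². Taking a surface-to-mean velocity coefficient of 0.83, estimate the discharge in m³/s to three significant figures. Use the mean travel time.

t̄ = (24.1 + 23.8 + 21.1) / 3 = 23 s
v_surface = L / t̄ = 36.0 / 23 = 1.565 m/s
v_mean = 0.83 × 1.565 = 1.299 m/s
Q = A × v_mean = 20.4 × 1.299 = 26.50 m³/s

26.5 m³/s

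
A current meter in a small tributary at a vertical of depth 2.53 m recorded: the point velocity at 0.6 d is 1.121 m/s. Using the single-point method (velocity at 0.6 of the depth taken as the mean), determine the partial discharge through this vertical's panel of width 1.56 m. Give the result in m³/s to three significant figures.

4.42 m³/s

v̄ = v₀.₆ = 1.121 m/s
q = v̄ × d × w = 1.121 × 2.53 × 1.56 = 4.424 m³/s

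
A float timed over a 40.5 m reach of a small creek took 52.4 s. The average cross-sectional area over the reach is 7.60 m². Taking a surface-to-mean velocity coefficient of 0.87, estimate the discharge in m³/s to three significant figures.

5.11 m³/s

v_surface = L / t̄ = 40.5 / 52.4 = 0.7729 m/s
v_mean = 0.87 × 0.7729 = 0.6724 m/s
Q = A × v_mean = 7.60 × 0.6724 = 5.110 m³/s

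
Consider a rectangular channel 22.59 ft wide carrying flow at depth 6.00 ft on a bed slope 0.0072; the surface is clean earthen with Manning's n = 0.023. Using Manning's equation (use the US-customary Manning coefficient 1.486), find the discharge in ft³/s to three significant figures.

1850 ft³/s

A = b·y = 22.59 × 6.00 = 135.5 ft²
P = b + 2y = 22.59 + 2×6.00 = 34.59 ft
R = A/P = 135.5/34.59 = 3.918 ft
Q = (1.486/n)·A·R^(2/3)·S^(1/2) = (1.486/0.023) × 135.5 × 3.918^(2/3) × 0.0072^(1/2) = 1847 ft³/s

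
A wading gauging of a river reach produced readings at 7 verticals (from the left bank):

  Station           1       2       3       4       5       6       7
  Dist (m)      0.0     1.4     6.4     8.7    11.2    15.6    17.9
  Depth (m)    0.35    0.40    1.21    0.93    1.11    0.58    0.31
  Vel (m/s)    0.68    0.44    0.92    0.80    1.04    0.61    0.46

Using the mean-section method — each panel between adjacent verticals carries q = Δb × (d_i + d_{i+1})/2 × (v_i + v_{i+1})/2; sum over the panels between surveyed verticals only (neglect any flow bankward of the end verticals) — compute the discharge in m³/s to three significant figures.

Panel 1-2: Δb = 1.4 m, d̄ = (0.35+0.40)/2 = 0.375, v̄ = (0.68+0.44)/2 = 0.56 → q = 1.4×0.375×0.56 = 0.2940 m³/s
Panel 2-3: Δb = 5 m, d̄ = (0.40+1.21)/2 = 0.805, v̄ = (0.44+0.92)/2 = 0.68 → q = 5×0.805×0.68 = 2.737 m³/s
Panel 3-4: Δb = 2.3 m, d̄ = (1.21+0.93)/2 = 1.07, v̄ = (0.92+0.80)/2 = 0.86 → q = 2.3×1.07×0.86 = 2.116 m³/s
Panel 4-5: Δb = 2.5 m, d̄ = (0.93+1.11)/2 = 1.02, v̄ = (0.80+1.04)/2 = 0.92 → q = 2.5×1.02×0.92 = 2.346 m³/s
Panel 5-6: Δb = 4.4 m, d̄ = (1.11+0.58)/2 = 0.845, v̄ = (1.04+0.61)/2 = 0.825 → q = 4.4×0.845×0.825 = 3.067 m³/s
Panel 6-7: Δb = 2.3 m, d̄ = (0.58+0.31)/2 = 0.445, v̄ = (0.61+0.46)/2 = 0.535 → q = 2.3×0.445×0.535 = 0.5476 m³/s
Q = Σ q = 11.11 m³/s

11.1 m³/s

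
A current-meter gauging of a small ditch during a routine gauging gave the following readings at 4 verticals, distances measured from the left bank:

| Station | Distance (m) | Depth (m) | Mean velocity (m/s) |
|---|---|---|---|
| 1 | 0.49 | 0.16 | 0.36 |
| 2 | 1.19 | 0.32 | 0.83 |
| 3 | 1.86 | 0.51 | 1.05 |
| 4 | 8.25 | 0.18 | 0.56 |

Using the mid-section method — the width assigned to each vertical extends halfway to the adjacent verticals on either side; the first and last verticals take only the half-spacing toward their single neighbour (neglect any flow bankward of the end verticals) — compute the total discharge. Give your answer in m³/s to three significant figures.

2.41 m³/s

w_1 = (1.19 − 0.49)/2 = 0.35 m; q_1 = 0.36 × 0.16 × 0.35 = 0.02016 m³/s
w_2 = (1.86 − 0.49)/2 = 0.685 m; q_2 = 0.83 × 0.32 × 0.685 = 0.1819 m³/s
w_3 = (8.25 − 1.19)/2 = 3.53 m; q_3 = 1.05 × 0.51 × 3.53 = 1.890 m³/s
w_4 = (8.25 − 1.86)/2 = 3.195 m; q_4 = 0.56 × 0.18 × 3.195 = 0.3221 m³/s
Q = Σ qᵢ = 2.414 m³/s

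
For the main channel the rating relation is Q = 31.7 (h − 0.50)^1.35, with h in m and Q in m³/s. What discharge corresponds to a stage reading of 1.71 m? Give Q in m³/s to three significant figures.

Q = 31.7 × (1.71 − 0.50)^1.35 = 31.7 × 1.21^1.35 = 41.00 m³/s

41.0 m³/s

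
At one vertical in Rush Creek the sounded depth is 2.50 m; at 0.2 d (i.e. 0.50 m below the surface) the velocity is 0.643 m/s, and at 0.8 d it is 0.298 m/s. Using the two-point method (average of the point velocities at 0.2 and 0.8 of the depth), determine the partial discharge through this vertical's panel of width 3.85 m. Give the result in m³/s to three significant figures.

4.53 m³/s

v̄ = (0.643 + 0.298) / 2 = 0.4705 m/s
q = v̄ × d × w = 0.4705 × 2.50 × 3.85 = 4.529 m³/s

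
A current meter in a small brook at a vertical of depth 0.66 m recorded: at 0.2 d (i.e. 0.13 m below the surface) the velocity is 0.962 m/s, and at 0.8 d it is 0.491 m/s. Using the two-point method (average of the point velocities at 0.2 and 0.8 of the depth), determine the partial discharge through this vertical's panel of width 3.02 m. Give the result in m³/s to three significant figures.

v̄ = (0.962 + 0.491) / 2 = 0.7265 m/s
q = v̄ × d × w = 0.7265 × 0.66 × 3.02 = 1.448 m³/s

1.45 m³/s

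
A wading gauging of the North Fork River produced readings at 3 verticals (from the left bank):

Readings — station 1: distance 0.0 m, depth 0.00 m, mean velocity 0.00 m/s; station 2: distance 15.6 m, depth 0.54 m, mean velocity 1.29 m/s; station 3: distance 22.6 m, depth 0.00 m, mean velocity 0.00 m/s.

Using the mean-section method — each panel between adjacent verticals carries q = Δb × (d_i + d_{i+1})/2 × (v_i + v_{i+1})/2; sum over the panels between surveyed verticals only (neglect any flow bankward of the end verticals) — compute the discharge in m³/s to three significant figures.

3.94 m³/s

Panel 1-2: Δb = 15.6 m, d̄ = (0.00+0.54)/2 = 0.27, v̄ = (0.00+1.29)/2 = 0.645 → q = 15.6×0.27×0.645 = 2.717 m³/s
Panel 2-3: Δb = 7 m, d̄ = (0.54+0.00)/2 = 0.27, v̄ = (1.29+0.00)/2 = 0.645 → q = 7×0.27×0.645 = 1.219 m³/s
Q = Σ q = 3.936 m³/s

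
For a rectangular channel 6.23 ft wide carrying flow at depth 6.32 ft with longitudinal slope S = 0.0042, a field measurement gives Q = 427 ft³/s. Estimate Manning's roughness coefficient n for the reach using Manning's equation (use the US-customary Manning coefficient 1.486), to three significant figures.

0.0145

A = b·y = 6.23 × 6.32 = 39.37 ft²
P = b + 2y = 6.23 + 2×6.32 = 18.87 ft
R = A/P = 39.37/18.87 = 2.087 ft
n = (1.486/Q)·A·R^(2/3)·S^(1/2) = (1.486/427) × 39.37 × 1.633 × 0.06481 = 0.01450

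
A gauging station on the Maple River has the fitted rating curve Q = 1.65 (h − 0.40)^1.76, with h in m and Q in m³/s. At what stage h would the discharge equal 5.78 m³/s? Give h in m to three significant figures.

2.44 m

h − h₀ = (Q/C)^(1/b) = (5.78/1.65)^(1/1.76) = 2.039 m
h = 0.40 + 2.039 = 2.439 m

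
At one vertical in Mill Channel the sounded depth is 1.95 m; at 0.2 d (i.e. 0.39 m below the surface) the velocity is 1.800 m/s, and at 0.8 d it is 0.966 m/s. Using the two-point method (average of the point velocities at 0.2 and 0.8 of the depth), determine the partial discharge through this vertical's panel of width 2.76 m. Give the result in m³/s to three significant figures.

7.44 m³/s

v̄ = (1.800 + 0.966) / 2 = 1.383 m/s
q = v̄ × d × w = 1.383 × 1.95 × 2.76 = 7.443 m³/s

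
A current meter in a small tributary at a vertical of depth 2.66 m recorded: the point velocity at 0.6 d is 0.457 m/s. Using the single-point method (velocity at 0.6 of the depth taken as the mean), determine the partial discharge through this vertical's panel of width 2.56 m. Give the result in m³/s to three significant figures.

3.11 m³/s

v̄ = v₀.₆ = 0.457 m/s
q = v̄ × d × w = 0.4570 × 2.66 × 2.56 = 3.112 m³/s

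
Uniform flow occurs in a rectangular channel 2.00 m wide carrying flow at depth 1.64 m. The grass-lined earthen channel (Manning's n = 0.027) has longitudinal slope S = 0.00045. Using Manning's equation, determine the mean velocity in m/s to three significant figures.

A = b·y = 2.00 × 1.64 = 3.280 m²
P = b + 2y = 2.00 + 2×1.64 = 5.280 m
R = A/P = 3.280/5.280 = 0.6212 m
Q = (1/n)·A·R^(2/3)·S^(1/2) = (1/0.027) × 3.280 × 0.6212^(2/3) × 0.00045^(1/2) = 1.876 m³/s
V = Q/A = 1.876/3.280 = 0.5720 m/s

0.572 m/s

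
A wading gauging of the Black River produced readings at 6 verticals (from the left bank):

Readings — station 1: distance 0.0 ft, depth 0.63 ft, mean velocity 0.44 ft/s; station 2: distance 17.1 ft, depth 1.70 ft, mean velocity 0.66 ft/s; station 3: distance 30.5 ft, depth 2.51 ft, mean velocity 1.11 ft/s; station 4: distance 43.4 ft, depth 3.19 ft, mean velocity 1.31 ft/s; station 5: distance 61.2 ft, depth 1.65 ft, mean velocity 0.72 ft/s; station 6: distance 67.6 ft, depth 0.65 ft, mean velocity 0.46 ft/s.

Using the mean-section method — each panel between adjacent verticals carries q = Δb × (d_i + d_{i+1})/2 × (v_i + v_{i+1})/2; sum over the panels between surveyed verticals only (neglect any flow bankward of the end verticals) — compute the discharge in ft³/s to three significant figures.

Panel 1-2: Δb = 17.1 ft, d̄ = (0.63+1.70)/2 = 1.165, v̄ = (0.44+0.66)/2 = 0.55 → q = 17.1×1.165×0.55 = 10.96 ft³/s
Panel 2-3: Δb = 13.4 ft, d̄ = (1.70+2.51)/2 = 2.105, v̄ = (0.66+1.11)/2 = 0.885 → q = 13.4×2.105×0.885 = 24.96 ft³/s
Panel 3-4: Δb = 12.9 ft, d̄ = (2.51+3.19)/2 = 2.85, v̄ = (1.11+1.31)/2 = 1.21 → q = 12.9×2.85×1.21 = 44.49 ft³/s
Panel 4-5: Δb = 17.8 ft, d̄ = (3.19+1.65)/2 = 2.42, v̄ = (1.31+0.72)/2 = 1.015 → q = 17.8×2.42×1.015 = 43.72 ft³/s
Panel 5-6: Δb = 6.4 ft, d̄ = (1.65+0.65)/2 = 1.15, v̄ = (0.72+0.46)/2 = 0.59 → q = 6.4×1.15×0.59 = 4.342 ft³/s
Q = Σ q = 128.5 ft³/s

128 ft³/s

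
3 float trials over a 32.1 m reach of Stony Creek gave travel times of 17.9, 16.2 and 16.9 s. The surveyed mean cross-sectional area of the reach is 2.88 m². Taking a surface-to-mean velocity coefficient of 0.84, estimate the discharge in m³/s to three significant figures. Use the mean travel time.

4.57 m³/s

t̄ = (17.9 + 16.2 + 16.9) / 3 = 17 s
v_surface = L / t̄ = 32.1 / 17 = 1.888 m/s
v_mean = 0.84 × 1.888 = 1.586 m/s
Q = A × v_mean = 2.88 × 1.586 = 4.568 m³/s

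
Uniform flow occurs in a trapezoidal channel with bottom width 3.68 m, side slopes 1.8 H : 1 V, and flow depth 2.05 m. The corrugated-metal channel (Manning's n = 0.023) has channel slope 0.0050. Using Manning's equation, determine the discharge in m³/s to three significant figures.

A = (b + z·y)·y = (3.68 + 1.8×2.05)×2.05 = 15.11 m²
P = b + 2y√(1+z²) = 3.68 + 2×2.05×√(1+1.8²) = 12.12 m
R = A/P = 15.11/12.12 = 1.246 m
Q = (1/n)·A·R^(2/3)·S^(1/2) = (1/0.023) × 15.11 × 1.246^(2/3) × 0.0050^(1/2) = 53.79 m³/s

53.8 m³/s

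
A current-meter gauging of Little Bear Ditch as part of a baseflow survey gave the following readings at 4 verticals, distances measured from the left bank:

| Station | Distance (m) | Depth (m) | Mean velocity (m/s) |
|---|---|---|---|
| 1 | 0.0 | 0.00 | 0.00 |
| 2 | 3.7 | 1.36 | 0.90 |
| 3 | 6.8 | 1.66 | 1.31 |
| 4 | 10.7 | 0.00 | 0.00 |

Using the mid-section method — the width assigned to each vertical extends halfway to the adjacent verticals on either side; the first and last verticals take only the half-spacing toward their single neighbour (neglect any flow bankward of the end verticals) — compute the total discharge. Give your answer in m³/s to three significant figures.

w_2 = (6.8 − 0.0)/2 = 3.4 m; q_2 = 0.90 × 1.36 × 3.4 = 4.162 m³/s
w_3 = (10.7 − 3.7)/2 = 3.5 m; q_3 = 1.31 × 1.66 × 3.5 = 7.611 m³/s
Stations 1, 4 contribute zero (depth or velocity is 0).
Q = Σ qᵢ = 11.77 m³/s

11.8 m³/s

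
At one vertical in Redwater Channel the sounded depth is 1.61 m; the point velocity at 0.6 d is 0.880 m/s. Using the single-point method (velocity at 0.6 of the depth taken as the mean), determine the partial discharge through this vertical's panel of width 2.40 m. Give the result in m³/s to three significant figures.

v̄ = v₀.₆ = 0.880 m/s
q = v̄ × d × w = 0.8800 × 1.61 × 2.40 = 3.400 m³/s

3.40 m³/s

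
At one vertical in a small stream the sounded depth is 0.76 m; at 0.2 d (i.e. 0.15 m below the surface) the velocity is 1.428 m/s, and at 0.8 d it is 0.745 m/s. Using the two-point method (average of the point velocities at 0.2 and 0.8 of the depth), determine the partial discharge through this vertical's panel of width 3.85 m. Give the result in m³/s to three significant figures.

v̄ = (1.428 + 0.745) / 2 = 1.087 m/s
q = v̄ × d × w = 1.087 × 0.76 × 3.85 = 3.179 m³/s

3.18 m³/s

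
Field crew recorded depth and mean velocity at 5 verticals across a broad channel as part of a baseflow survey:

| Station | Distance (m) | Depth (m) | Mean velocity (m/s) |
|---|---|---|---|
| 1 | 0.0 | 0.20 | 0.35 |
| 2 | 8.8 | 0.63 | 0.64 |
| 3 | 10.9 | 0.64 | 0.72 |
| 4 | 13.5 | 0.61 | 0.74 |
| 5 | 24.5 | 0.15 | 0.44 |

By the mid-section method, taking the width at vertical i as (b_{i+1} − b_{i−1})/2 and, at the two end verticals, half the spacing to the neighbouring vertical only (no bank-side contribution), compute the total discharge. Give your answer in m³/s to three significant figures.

7.02 m³/s

w_1 = (8.8 − 0.0)/2 = 4.4 m; q_1 = 0.35 × 0.20 × 4.4 = 0.3080 m³/s
w_2 = (10.9 − 0.0)/2 = 5.45 m; q_2 = 0.64 × 0.63 × 5.45 = 2.197 m³/s
w_3 = (13.5 − 8.8)/2 = 2.35 m; q_3 = 0.72 × 0.64 × 2.35 = 1.083 m³/s
w_4 = (24.5 − 10.9)/2 = 6.8 m; q_4 = 0.74 × 0.61 × 6.8 = 3.070 m³/s
w_5 = (24.5 − 13.5)/2 = 5.5 m; q_5 = 0.44 × 0.15 × 5.5 = 0.3630 m³/s
Q = Σ qᵢ = 7.021 m³/s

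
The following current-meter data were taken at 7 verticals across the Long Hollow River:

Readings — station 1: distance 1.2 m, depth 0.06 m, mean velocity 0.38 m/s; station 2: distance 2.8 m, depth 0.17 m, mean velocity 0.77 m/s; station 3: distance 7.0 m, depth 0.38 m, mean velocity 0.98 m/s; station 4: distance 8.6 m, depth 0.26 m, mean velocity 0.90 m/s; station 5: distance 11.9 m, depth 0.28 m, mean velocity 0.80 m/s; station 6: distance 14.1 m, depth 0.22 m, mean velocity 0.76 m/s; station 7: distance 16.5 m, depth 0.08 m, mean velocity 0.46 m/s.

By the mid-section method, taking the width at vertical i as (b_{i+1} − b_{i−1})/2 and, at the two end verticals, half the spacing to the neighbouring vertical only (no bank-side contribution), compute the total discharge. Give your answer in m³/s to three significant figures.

3.10 m³/s

w_1 = (2.8 − 1.2)/2 = 0.8 m; q_1 = 0.38 × 0.06 × 0.8 = 0.01824 m³/s
w_2 = (7.0 − 1.2)/2 = 2.9 m; q_2 = 0.77 × 0.17 × 2.9 = 0.3796 m³/s
w_3 = (8.6 − 2.8)/2 = 2.9 m; q_3 = 0.98 × 0.38 × 2.9 = 1.080 m³/s
w_4 = (11.9 − 7.0)/2 = 2.45 m; q_4 = 0.90 × 0.26 × 2.45 = 0.5733 m³/s
w_5 = (14.1 − 8.6)/2 = 2.75 m; q_5 = 0.80 × 0.28 × 2.75 = 0.6160 m³/s
w_6 = (16.5 − 11.9)/2 = 2.3 m; q_6 = 0.76 × 0.22 × 2.3 = 0.3846 m³/s
w_7 = (16.5 − 14.1)/2 = 1.2 m; q_7 = 0.46 × 0.08 × 1.2 = 0.04416 m³/s
Q = Σ qᵢ = 3.096 m³/s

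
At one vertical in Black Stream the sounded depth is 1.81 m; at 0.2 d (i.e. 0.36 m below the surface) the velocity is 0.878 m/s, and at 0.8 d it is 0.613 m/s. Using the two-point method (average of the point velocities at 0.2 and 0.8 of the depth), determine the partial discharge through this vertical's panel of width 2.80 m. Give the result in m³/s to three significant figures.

3.78 m³/s

v̄ = (0.878 + 0.613) / 2 = 0.7455 m/s
q = v̄ × d × w = 0.7455 × 1.81 × 2.80 = 3.778 m³/s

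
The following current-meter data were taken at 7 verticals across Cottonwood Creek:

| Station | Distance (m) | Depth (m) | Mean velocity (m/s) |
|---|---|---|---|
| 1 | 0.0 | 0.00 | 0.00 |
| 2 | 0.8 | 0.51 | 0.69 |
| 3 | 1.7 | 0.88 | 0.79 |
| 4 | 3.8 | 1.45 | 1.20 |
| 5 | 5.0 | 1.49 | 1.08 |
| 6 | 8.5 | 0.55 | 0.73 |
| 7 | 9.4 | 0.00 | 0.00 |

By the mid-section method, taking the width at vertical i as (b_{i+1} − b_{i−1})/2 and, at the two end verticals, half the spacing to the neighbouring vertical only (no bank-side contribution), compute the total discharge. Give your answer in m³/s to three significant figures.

w_2 = (1.7 − 0.0)/2 = 0.85 m; q_2 = 0.69 × 0.51 × 0.85 = 0.2991 m³/s
w_3 = (3.8 − 0.8)/2 = 1.5 m; q_3 = 0.79 × 0.88 × 1.5 = 1.043 m³/s
w_4 = (5.0 − 1.7)/2 = 1.65 m; q_4 = 1.20 × 1.45 × 1.65 = 2.871 m³/s
w_5 = (8.5 − 3.8)/2 = 2.35 m; q_5 = 1.08 × 1.49 × 2.35 = 3.782 m³/s
w_6 = (9.4 − 5.0)/2 = 2.2 m; q_6 = 0.73 × 0.55 × 2.2 = 0.8833 m³/s
Stations 1, 7 contribute zero (depth or velocity is 0).
Q = Σ qᵢ = 8.878 m³/s

8.88 m³/s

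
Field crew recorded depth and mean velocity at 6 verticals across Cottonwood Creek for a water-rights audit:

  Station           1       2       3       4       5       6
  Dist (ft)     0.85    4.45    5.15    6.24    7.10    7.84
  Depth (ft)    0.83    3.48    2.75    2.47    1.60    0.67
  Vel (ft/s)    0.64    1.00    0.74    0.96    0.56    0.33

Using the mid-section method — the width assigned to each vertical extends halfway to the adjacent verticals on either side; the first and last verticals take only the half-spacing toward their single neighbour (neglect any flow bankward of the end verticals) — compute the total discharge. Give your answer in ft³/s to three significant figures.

w_1 = (4.45 − 0.85)/2 = 1.8 ft; q_1 = 0.64 × 0.83 × 1.8 = 0.9562 ft³/s
w_2 = (5.15 − 0.85)/2 = 2.15 ft; q_2 = 1.00 × 3.48 × 2.15 = 7.482 ft³/s
w_3 = (6.24 − 4.45)/2 = 0.895 ft; q_3 = 0.74 × 2.75 × 0.895 = 1.821 ft³/s
w_4 = (7.10 − 5.15)/2 = 0.975 ft; q_4 = 0.96 × 2.47 × 0.975 = 2.312 ft³/s
w_5 = (7.84 − 6.24)/2 = 0.8 ft; q_5 = 0.56 × 1.60 × 0.8 = 0.7168 ft³/s
w_6 = (7.84 − 7.10)/2 = 0.37 ft; q_6 = 0.33 × 0.67 × 0.37 = 0.08181 ft³/s
Q = Σ qᵢ = 13.37 ft³/s

13.4 ft³/s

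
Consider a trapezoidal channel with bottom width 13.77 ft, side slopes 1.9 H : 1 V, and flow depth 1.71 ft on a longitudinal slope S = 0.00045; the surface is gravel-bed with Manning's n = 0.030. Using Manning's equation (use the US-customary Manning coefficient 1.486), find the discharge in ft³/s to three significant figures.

37.9 ft³/s

A = (b + z·y)·y = (13.77 + 1.9×1.71)×1.71 = 29.10 ft²
P = b + 2y√(1+z²) = 13.77 + 2×1.71×√(1+1.9²) = 21.11 ft
R = A/P = 29.10/21.11 = 1.378 ft
Q = (1.486/n)·A·R^(2/3)·S^(1/2) = (1.486/0.030) × 29.10 × 1.378^(2/3) × 0.00045^(1/2) = 37.88 ft³/s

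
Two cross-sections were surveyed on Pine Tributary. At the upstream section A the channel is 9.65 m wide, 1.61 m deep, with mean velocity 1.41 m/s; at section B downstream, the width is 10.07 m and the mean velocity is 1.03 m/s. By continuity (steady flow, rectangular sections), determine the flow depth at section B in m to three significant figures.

2.11 m

Q = A₁V₁ = (9.65×1.61) × 1.41 = 21.91 m³/s
d₂ = Q/(b₂ V₂) = 21.91/(10.07×1.03) = 2.112 m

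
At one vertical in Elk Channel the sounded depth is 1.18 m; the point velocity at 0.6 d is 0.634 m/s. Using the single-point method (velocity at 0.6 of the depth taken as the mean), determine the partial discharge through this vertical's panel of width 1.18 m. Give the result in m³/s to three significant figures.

0.883 m³/s

v̄ = v₀.₆ = 0.634 m/s
q = v̄ × d × w = 0.6340 × 1.18 × 1.18 = 0.8828 m³/s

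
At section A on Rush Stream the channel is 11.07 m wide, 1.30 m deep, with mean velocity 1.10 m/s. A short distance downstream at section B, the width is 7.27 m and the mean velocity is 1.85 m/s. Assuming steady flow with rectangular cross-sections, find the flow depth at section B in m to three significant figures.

Q = A₁V₁ = (11.07×1.30) × 1.10 = 15.83 m³/s
d₂ = Q/(b₂ V₂) = 15.83/(7.27×1.85) = 1.177 m

1.18 m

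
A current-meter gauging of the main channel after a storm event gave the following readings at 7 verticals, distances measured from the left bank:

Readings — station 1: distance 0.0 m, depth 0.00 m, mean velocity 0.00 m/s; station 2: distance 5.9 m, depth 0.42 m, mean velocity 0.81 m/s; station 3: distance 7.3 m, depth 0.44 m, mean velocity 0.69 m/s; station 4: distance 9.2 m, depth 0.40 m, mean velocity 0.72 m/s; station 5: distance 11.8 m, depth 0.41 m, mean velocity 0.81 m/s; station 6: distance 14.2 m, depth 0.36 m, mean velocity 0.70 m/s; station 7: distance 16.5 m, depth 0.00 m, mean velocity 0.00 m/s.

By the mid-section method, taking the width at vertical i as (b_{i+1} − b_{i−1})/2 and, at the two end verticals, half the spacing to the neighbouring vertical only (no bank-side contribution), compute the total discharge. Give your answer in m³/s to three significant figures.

3.81 m³/s

w_2 = (7.3 − 0.0)/2 = 3.65 m; q_2 = 0.81 × 0.42 × 3.65 = 1.242 m³/s
w_3 = (9.2 − 5.9)/2 = 1.65 m; q_3 = 0.69 × 0.44 × 1.65 = 0.5009 m³/s
w_4 = (11.8 − 7.3)/2 = 2.25 m; q_4 = 0.72 × 0.40 × 2.25 = 0.6480 m³/s
w_5 = (14.2 − 9.2)/2 = 2.5 m; q_5 = 0.81 × 0.41 × 2.5 = 0.8303 m³/s
w_6 = (16.5 − 11.8)/2 = 2.35 m; q_6 = 0.70 × 0.36 × 2.35 = 0.5922 m³/s
Stations 1, 7 contribute zero (depth or velocity is 0).
Q = Σ qᵢ = 3.813 m³/s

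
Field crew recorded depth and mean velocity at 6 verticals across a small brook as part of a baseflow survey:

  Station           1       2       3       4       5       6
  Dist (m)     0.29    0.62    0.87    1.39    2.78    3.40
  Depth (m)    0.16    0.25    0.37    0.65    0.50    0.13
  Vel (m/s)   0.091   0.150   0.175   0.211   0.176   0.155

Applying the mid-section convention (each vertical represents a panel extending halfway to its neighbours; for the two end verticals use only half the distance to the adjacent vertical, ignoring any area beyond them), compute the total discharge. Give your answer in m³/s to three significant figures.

w_1 = (0.62 − 0.29)/2 = 0.165 m; q_1 = 0.091 × 0.16 × 0.165 = 0.002402 m³/s
w_2 = (0.87 − 0.29)/2 = 0.29 m; q_2 = 0.150 × 0.25 × 0.29 = 0.01088 m³/s
w_3 = (1.39 − 0.62)/2 = 0.385 m; q_3 = 0.175 × 0.37 × 0.385 = 0.02493 m³/s
w_4 = (2.78 − 0.87)/2 = 0.955 m; q_4 = 0.211 × 0.65 × 0.955 = 0.1310 m³/s
w_5 = (3.40 − 1.39)/2 = 1.005 m; q_5 = 0.176 × 0.50 × 1.005 = 0.08844 m³/s
w_6 = (3.40 − 2.78)/2 = 0.31 m; q_6 = 0.155 × 0.13 × 0.31 = 0.006247 m³/s
Q = Σ qᵢ = 0.2639 m³/s

0.264 m³/s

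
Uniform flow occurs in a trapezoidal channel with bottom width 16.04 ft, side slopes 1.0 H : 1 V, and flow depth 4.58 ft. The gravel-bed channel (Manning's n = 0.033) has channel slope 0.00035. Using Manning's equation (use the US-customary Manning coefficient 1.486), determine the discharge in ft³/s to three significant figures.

175 ft³/s

A = (b + z·y)·y = (16.04 + 1.0×4.58)×4.58 = 94.44 ft²
P = b + 2y√(1+z²) = 16.04 + 2×4.58×√(1+1.0²) = 28.99 ft
R = A/P = 94.44/28.99 = 3.257 ft
Q = (1.486/n)·A·R^(2/3)·S^(1/2) = (1.486/0.033) × 94.44 × 3.257^(2/3) × 0.00035^(1/2) = 174.8 ft³/s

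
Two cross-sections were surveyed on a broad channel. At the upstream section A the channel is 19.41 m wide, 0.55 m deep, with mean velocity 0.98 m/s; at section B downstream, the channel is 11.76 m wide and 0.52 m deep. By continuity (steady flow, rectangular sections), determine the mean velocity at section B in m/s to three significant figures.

Q = A₁V₁ = (19.41×0.55) × 0.98 = 10.46 m³/s
A₂ = 11.76 × 0.52 = 6.115 m²
V₂ = Q/A₂ = 10.46/6.115 = 1.711 m/s

1.71 m/s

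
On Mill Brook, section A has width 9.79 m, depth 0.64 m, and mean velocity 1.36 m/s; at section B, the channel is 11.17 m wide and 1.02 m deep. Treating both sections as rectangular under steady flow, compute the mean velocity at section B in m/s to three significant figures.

0.748 m/s

Q = A₁V₁ = (9.79×0.64) × 1.36 = 8.521 m³/s
A₂ = 11.17 × 1.02 = 11.39 m²
V₂ = Q/A₂ = 8.521/11.39 = 0.7479 m/s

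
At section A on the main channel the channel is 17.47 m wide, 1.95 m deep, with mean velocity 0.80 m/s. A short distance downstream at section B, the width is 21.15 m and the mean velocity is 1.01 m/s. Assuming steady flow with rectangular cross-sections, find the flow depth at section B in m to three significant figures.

Q = A₁V₁ = (17.47×1.95) × 0.80 = 27.25 m³/s
d₂ = Q/(b₂ V₂) = 27.25/(21.15×1.01) = 1.276 m

1.28 m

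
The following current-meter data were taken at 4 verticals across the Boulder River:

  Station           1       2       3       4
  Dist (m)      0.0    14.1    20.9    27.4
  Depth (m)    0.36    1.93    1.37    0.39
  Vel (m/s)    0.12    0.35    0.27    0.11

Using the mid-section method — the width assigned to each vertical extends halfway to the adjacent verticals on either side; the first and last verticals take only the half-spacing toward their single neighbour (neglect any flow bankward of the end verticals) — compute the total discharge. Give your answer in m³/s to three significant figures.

w_1 = (14.1 − 0.0)/2 = 7.05 m; q_1 = 0.12 × 0.36 × 7.05 = 0.3046 m³/s
w_2 = (20.9 − 0.0)/2 = 10.45 m; q_2 = 0.35 × 1.93 × 10.45 = 7.059 m³/s
w_3 = (27.4 − 14.1)/2 = 6.65 m; q_3 = 0.27 × 1.37 × 6.65 = 2.460 m³/s
w_4 = (27.4 − 20.9)/2 = 3.25 m; q_4 = 0.11 × 0.39 × 3.25 = 0.1394 m³/s
Q = Σ qᵢ = 9.963 m³/s

9.96 m³/s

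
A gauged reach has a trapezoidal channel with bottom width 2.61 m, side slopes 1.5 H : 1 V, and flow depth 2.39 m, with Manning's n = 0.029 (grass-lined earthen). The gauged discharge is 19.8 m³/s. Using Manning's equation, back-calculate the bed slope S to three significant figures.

A = (b + z·y)·y = (2.61 + 1.5×2.39)×2.39 = 14.81 m²
P = b + 2y√(1+z²) = 2.61 + 2×2.39×√(1+1.5²) = 11.23 m
R = A/P = 14.81/11.23 = 1.319 m
S = (Q·n / (1·A·R^(2/3)))² = (19.8×0.029 / (1×14.81×1.203))² = 0.001040

0.00104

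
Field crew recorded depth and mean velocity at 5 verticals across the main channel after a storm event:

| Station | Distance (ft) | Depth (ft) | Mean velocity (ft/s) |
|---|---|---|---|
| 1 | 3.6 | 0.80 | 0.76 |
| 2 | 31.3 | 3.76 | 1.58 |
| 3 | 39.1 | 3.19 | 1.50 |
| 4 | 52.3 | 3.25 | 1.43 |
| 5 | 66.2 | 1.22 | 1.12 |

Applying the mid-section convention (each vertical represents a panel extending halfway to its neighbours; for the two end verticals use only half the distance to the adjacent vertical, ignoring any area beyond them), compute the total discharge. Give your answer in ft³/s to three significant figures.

237 ft³/s

w_1 = (31.3 − 3.6)/2 = 13.85 ft; q_1 = 0.76 × 0.80 × 13.85 = 8.421 ft³/s
w_2 = (39.1 − 3.6)/2 = 17.75 ft; q_2 = 1.58 × 3.76 × 17.75 = 105.4 ft³/s
w_3 = (52.3 − 31.3)/2 = 10.5 ft; q_3 = 1.50 × 3.19 × 10.5 = 50.24 ft³/s
w_4 = (66.2 − 39.1)/2 = 13.55 ft; q_4 = 1.43 × 3.25 × 13.55 = 62.97 ft³/s
w_5 = (66.2 − 52.3)/2 = 6.95 ft; q_5 = 1.12 × 1.22 × 6.95 = 9.496 ft³/s
Q = Σ qᵢ = 236.6 ft³/s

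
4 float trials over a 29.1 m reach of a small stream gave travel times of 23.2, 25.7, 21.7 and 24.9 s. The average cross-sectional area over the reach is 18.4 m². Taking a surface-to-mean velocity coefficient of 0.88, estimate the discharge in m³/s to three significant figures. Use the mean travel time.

t̄ = (23.2 + 25.7 + 21.7 + 24.9) / 4 = 23.875 s
v_surface = L / t̄ = 29.1 / 23.875 = 1.219 m/s
v_mean = 0.88 × 1.219 = 1.073 m/s
Q = A × v_mean = 18.4 × 1.073 = 19.74 m³/s

19.7 m³/s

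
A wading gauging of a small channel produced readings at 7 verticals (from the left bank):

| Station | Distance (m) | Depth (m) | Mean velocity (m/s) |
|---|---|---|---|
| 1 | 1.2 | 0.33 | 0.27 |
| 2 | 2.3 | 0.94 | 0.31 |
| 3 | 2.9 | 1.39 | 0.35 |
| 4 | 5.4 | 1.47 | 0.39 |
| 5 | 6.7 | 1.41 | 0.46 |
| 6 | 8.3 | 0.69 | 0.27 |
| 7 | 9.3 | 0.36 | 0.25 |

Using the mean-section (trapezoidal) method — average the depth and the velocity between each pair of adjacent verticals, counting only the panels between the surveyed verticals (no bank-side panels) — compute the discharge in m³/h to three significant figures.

Panel 1-2: Δb = 1.1 m, d̄ = (0.33+0.94)/2 = 0.635, v̄ = (0.27+0.31)/2 = 0.29 → q = 1.1×0.635×0.29 = 0.2026 m³/s
Panel 2-3: Δb = 0.6 m, d̄ = (0.94+1.39)/2 = 1.165, v̄ = (0.31+0.35)/2 = 0.33 → q = 0.6×1.165×0.33 = 0.2307 m³/s
Panel 3-4: Δb = 2.5 m, d̄ = (1.39+1.47)/2 = 1.43, v̄ = (0.35+0.39)/2 = 0.37 → q = 2.5×1.43×0.37 = 1.323 m³/s
Panel 4-5: Δb = 1.3 m, d̄ = (1.47+1.41)/2 = 1.44, v̄ = (0.39+0.46)/2 = 0.425 → q = 1.3×1.44×0.425 = 0.7956 m³/s
Panel 5-6: Δb = 1.6 m, d̄ = (1.41+0.69)/2 = 1.05, v̄ = (0.46+0.27)/2 = 0.365 → q = 1.6×1.05×0.365 = 0.6132 m³/s
Panel 6-7: Δb = 1 m, d̄ = (0.69+0.36)/2 = 0.525, v̄ = (0.27+0.25)/2 = 0.26 → q = 1×0.525×0.26 = 0.1365 m³/s
Q = Σ q = 3.301 m³/s
= 3.301 × 3600 = 11880 m³/h

11900 m³/h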